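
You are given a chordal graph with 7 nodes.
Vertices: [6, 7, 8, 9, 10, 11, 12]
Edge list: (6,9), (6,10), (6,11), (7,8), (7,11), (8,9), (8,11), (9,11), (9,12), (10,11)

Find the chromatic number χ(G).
χ(G) = 3

Clique number ω(G) = 3 (lower bound: χ ≥ ω).
The clique on [8, 9, 11] has size 3, forcing χ ≥ 3, and the coloring below uses 3 colors, so χ(G) = 3.
A valid 3-coloring: color 1: [11, 12]; color 2: [7, 9, 10]; color 3: [6, 8].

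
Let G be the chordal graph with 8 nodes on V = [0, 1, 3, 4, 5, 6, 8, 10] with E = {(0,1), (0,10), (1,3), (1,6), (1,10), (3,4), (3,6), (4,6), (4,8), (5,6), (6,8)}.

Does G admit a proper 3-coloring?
A valid 3-coloring: color 1: [0, 6]; color 2: [1, 4, 5]; color 3: [3, 8, 10].
(χ(G) = 3 ≤ 3.)

Yes, G is 3-colorable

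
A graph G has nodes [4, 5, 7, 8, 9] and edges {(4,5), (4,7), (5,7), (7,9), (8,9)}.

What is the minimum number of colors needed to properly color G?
Clique number ω(G) = 3 (lower bound: χ ≥ ω).
The clique on [4, 5, 7] has size 3, forcing χ ≥ 3, and the coloring below uses 3 colors, so χ(G) = 3.
A valid 3-coloring: color 1: [7, 8]; color 2: [4, 9]; color 3: [5].

χ(G) = 3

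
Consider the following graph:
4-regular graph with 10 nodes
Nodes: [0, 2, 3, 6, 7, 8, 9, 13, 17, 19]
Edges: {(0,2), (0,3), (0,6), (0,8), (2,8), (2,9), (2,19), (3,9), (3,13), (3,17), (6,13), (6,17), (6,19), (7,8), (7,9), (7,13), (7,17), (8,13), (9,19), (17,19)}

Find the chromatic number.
Clique number ω(G) = 3 (lower bound: χ ≥ ω).
The clique on [0, 2, 8] has size 3, forcing χ ≥ 3, and the coloring below uses 3 colors, so χ(G) = 3.
A valid 3-coloring: color 1: [0, 9, 13, 17]; color 2: [2, 3, 6, 7]; color 3: [8, 19].

χ(G) = 3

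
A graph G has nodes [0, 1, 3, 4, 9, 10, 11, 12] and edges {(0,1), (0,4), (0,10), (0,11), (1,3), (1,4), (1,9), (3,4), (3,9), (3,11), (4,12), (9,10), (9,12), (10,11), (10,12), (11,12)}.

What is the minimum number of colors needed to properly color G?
χ(G) = 3

Clique number ω(G) = 3 (lower bound: χ ≥ ω).
The clique on [0, 1, 4] has size 3, forcing χ ≥ 3, and the coloring below uses 3 colors, so χ(G) = 3.
A valid 3-coloring: color 1: [0, 3, 12]; color 2: [4, 9, 11]; color 3: [1, 10].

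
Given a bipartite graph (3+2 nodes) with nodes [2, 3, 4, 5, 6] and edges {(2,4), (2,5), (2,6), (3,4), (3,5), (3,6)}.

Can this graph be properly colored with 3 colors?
A valid 3-coloring: color 1: [2, 3]; color 2: [4, 5, 6].
(χ(G) = 2 ≤ 3.)

Yes, G is 3-colorable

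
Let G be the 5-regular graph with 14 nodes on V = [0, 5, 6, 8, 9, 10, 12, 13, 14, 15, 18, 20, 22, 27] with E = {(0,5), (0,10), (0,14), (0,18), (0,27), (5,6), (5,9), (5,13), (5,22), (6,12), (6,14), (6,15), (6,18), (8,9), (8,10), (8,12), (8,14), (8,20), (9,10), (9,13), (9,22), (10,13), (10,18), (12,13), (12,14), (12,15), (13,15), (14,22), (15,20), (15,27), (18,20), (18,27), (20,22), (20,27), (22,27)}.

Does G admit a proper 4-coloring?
A valid 4-coloring: color 1: [5, 10, 14, 15]; color 2: [6, 8, 13, 27]; color 3: [0, 9, 12, 20]; color 4: [18, 22].
(χ(G) = 4 ≤ 4.)

Yes, G is 4-colorable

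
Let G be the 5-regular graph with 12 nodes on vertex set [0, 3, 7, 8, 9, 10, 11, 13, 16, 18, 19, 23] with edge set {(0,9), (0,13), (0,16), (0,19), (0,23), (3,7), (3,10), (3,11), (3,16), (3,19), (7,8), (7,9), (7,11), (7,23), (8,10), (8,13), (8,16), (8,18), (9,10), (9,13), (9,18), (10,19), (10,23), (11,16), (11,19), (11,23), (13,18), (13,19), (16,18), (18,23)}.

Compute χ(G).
Clique number ω(G) = 3 (lower bound: χ ≥ ω).
Suppose a proper 3-coloring c exists. The clique [0, 9, 13] takes 3 distinct colors; by symmetry let c(0) = 1, c(9) = 2, c(13) = 3.
- Vertex 18: neighbors [9, 13] already have colors [2, 3] ⇒ c(18) = 1.
- Vertex 8: neighbors [18, 13] already have colors [1, 3] ⇒ c(8) = 2.
- Vertex 19: neighbors [0, 13] already have colors [1, 3] ⇒ c(19) = 2.
- Vertex 16: neighbors [0, 8] already have colors [1, 2] ⇒ c(16) = 3.
- Vertex 3: neighbors [19, 16] already have colors [2, 3] ⇒ c(3) = 1.
- Vertex 11: neighbors [3, 19, 16] already have colors [1, 2, 3] — all 3 colors blocked. Contradiction.
The forced assignments end in a contradiction, so G has no proper 3-coloring (χ ≥ 4).
The coloring below uses 4 colors, so χ(G) = 4.
A valid 4-coloring: color 1: [7, 10, 13, 16]; color 2: [3, 8, 9, 23]; color 3: [0, 11, 18]; color 4: [19].

χ(G) = 4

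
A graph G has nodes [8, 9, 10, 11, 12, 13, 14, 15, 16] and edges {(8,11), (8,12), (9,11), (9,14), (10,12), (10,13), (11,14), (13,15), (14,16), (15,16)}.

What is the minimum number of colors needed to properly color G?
Clique number ω(G) = 3 (lower bound: χ ≥ ω).
The clique on [9, 11, 14] has size 3, forcing χ ≥ 3, and the coloring below uses 3 colors, so χ(G) = 3.
A valid 3-coloring: color 1: [11, 12, 13, 16]; color 2: [8, 10, 14, 15]; color 3: [9].

χ(G) = 3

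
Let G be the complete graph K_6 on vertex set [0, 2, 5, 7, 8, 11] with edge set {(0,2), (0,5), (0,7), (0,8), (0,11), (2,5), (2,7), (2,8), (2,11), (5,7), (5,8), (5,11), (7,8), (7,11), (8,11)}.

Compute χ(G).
χ(G) = 6

Clique number ω(G) = 6 (lower bound: χ ≥ ω).
The clique on [0, 2, 5, 7, 8, 11] has size 6, forcing χ ≥ 6, and the coloring below uses 6 colors, so χ(G) = 6.
A valid 6-coloring: color 1: [0]; color 2: [8]; color 3: [11]; color 4: [7]; color 5: [5]; color 6: [2].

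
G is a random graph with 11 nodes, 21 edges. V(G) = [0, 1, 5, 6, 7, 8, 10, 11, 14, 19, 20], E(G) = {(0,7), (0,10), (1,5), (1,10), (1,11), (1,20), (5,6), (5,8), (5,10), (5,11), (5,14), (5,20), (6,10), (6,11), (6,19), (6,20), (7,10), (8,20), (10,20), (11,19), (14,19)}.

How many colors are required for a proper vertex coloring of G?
Clique number ω(G) = 4 (lower bound: χ ≥ ω).
The clique on [1, 5, 10, 20] has size 4, forcing χ ≥ 4, and the coloring below uses 4 colors, so χ(G) = 4.
A valid 4-coloring: color 1: [5, 7, 19]; color 2: [8, 10, 11, 14]; color 3: [0, 1, 6]; color 4: [20].

χ(G) = 4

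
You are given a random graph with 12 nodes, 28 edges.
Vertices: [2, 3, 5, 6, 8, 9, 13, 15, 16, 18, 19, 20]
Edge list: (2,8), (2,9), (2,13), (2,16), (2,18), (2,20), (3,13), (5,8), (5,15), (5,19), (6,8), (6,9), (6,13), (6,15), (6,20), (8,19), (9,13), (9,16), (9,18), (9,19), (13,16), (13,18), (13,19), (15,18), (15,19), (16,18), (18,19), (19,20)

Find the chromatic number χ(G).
Clique number ω(G) = 5 (lower bound: χ ≥ ω).
The clique on [2, 9, 13, 16, 18] has size 5, forcing χ ≥ 5, and the coloring below uses 5 colors, so χ(G) = 5.
A valid 5-coloring: color 1: [2, 3, 6, 19]; color 2: [8, 13, 15, 20]; color 3: [5, 9]; color 4: [18]; color 5: [16].

χ(G) = 5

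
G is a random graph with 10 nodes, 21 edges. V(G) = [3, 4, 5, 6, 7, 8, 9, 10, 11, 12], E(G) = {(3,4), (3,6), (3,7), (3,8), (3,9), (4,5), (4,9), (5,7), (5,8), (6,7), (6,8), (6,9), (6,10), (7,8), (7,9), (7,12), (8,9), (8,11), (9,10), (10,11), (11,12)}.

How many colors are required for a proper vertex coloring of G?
Clique number ω(G) = 5 (lower bound: χ ≥ ω).
The clique on [3, 6, 7, 8, 9] has size 5, forcing χ ≥ 5, and the coloring below uses 5 colors, so χ(G) = 5.
A valid 5-coloring: color 1: [4, 7, 10]; color 2: [8, 12]; color 3: [5, 9, 11]; color 4: [6]; color 5: [3].

χ(G) = 5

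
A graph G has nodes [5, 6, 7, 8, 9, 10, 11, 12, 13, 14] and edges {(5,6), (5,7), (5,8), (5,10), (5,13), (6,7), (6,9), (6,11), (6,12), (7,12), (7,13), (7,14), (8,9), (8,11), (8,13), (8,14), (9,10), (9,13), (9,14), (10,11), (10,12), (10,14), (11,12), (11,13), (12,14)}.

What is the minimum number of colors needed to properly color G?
Clique number ω(G) = 3 (lower bound: χ ≥ ω).
Odd cycle [14, 7, 6, 11, 10] needs 3 colors (χ ≥ 3).
Vertex 12 is adjacent to every vertex of [6, 7, 10, 11, 14], which already need 3 colors among themselves, so 12 needs a new color (χ ≥ 4).
The coloring below uses 4 colors, so χ(G) = 4.
A valid 4-coloring: color 1: [5, 11, 14]; color 2: [9, 12]; color 3: [7, 8, 10]; color 4: [6, 13].

χ(G) = 4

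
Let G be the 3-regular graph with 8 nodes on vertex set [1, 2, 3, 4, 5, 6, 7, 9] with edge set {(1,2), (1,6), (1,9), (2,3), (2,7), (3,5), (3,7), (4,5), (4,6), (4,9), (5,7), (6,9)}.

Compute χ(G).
χ(G) = 3

Clique number ω(G) = 3 (lower bound: χ ≥ ω).
The clique on [1, 6, 9] has size 3, forcing χ ≥ 3, and the coloring below uses 3 colors, so χ(G) = 3.
A valid 3-coloring: color 1: [1, 4, 7]; color 2: [2, 5, 9]; color 3: [3, 6].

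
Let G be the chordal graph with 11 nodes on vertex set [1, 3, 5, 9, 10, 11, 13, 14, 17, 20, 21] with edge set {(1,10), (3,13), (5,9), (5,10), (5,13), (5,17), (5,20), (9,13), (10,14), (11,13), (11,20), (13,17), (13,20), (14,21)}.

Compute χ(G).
χ(G) = 3

Clique number ω(G) = 3 (lower bound: χ ≥ ω).
The clique on [11, 13, 20] has size 3, forcing χ ≥ 3, and the coloring below uses 3 colors, so χ(G) = 3.
A valid 3-coloring: color 1: [10, 13, 21]; color 2: [1, 3, 5, 11, 14]; color 3: [9, 17, 20].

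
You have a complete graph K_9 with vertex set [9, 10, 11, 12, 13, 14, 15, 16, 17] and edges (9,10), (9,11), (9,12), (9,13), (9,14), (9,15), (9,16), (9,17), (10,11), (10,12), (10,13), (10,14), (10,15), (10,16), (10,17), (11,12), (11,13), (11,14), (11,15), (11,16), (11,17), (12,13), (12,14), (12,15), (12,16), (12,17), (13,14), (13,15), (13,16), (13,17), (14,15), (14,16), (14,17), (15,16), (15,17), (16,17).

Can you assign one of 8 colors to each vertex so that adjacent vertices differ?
No, G is not 8-colorable

The clique on vertices [9, 10, 11, 12, 13, 14, 15, 16, 17] has size 9 > 8, so it alone needs 9 colors.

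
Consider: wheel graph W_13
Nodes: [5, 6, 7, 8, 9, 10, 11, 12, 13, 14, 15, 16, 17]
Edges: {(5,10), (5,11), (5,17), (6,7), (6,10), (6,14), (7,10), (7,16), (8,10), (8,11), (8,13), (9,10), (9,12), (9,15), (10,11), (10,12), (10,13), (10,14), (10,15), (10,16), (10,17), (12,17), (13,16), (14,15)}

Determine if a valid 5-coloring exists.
Yes, G is 5-colorable

A valid 5-coloring: color 1: [10]; color 2: [5, 6, 8, 12, 15, 16]; color 3: [7, 9, 11, 13, 14, 17].
(χ(G) = 3 ≤ 5.)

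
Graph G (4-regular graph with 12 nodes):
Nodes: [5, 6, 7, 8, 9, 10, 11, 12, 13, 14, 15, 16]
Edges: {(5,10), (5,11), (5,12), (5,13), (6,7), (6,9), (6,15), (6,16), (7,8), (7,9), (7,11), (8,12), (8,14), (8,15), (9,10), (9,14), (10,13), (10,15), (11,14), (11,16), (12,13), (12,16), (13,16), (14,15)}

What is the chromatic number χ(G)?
Clique number ω(G) = 3 (lower bound: χ ≥ ω).
The clique on [5, 10, 13] has size 3, forcing χ ≥ 3, and the coloring below uses 3 colors, so χ(G) = 3.
A valid 3-coloring: color 1: [6, 10, 12, 14]; color 2: [5, 7, 15, 16]; color 3: [8, 9, 11, 13].

χ(G) = 3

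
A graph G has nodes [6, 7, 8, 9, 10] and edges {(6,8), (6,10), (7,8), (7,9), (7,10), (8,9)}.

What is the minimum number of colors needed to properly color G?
Clique number ω(G) = 3 (lower bound: χ ≥ ω).
The clique on [7, 8, 9] has size 3, forcing χ ≥ 3, and the coloring below uses 3 colors, so χ(G) = 3.
A valid 3-coloring: color 1: [8, 10]; color 2: [6, 7]; color 3: [9].

χ(G) = 3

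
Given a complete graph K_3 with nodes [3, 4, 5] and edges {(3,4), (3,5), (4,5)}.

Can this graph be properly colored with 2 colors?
No, G is not 2-colorable

The clique on vertices [3, 4, 5] has size 3 > 2, so it alone needs 3 colors.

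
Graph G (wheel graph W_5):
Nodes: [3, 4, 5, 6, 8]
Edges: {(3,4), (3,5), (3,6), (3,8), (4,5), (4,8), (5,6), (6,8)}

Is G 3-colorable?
Yes, G is 3-colorable

A valid 3-coloring: color 1: [3]; color 2: [5, 8]; color 3: [4, 6].
(χ(G) = 3 ≤ 3.)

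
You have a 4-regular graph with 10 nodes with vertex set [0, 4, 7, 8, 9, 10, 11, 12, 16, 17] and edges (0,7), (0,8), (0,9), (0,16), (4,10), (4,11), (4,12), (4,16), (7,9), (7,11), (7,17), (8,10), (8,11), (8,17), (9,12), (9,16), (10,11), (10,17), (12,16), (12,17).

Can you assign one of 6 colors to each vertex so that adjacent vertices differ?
A valid 6-coloring: color 1: [0, 10, 12]; color 2: [11, 16, 17]; color 3: [4, 8, 9]; color 4: [7].
(χ(G) = 4 ≤ 6.)

Yes, G is 6-colorable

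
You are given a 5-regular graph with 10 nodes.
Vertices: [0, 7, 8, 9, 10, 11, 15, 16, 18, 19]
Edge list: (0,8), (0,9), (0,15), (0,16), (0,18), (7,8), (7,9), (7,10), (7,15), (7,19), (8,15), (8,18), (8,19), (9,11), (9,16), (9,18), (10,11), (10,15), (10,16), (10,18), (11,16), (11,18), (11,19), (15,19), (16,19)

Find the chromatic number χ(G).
χ(G) = 4

Clique number ω(G) = 4 (lower bound: χ ≥ ω).
The clique on [7, 8, 15, 19] has size 4, forcing χ ≥ 4, and the coloring below uses 4 colors, so χ(G) = 4.
A valid 4-coloring: color 1: [0, 7, 11]; color 2: [15, 16, 18]; color 3: [8, 9, 10]; color 4: [19].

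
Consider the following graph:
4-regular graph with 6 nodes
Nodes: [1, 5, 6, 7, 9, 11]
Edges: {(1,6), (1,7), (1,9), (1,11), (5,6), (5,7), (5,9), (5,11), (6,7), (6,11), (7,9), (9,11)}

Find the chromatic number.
χ(G) = 3

Clique number ω(G) = 3 (lower bound: χ ≥ ω).
The clique on [1, 9, 11] has size 3, forcing χ ≥ 3, and the coloring below uses 3 colors, so χ(G) = 3.
A valid 3-coloring: color 1: [1, 5]; color 2: [6, 9]; color 3: [7, 11].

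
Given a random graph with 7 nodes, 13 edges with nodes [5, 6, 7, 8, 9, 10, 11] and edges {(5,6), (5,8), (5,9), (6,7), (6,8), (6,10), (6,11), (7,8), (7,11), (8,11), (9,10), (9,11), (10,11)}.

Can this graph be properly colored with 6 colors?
Yes, G is 6-colorable

A valid 6-coloring: color 1: [5, 11]; color 2: [6, 9]; color 3: [8, 10]; color 4: [7].
(χ(G) = 4 ≤ 6.)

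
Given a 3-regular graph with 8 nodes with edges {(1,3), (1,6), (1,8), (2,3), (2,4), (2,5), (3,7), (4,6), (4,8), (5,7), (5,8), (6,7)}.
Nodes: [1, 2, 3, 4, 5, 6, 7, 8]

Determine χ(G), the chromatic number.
χ(G) = 3

Clique number ω(G) = 2 (lower bound: χ ≥ ω).
Odd cycle [2, 3, 7, 6, 4] needs 3 colors (χ ≥ 3).
The coloring below uses 3 colors, so χ(G) = 3.
A valid 3-coloring: color 1: [2, 6, 8]; color 2: [3, 4, 5]; color 3: [1, 7].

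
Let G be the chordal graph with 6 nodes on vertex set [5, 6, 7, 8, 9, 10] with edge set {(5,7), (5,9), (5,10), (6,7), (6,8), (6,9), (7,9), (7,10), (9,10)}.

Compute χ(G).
Clique number ω(G) = 4 (lower bound: χ ≥ ω).
The clique on [5, 7, 9, 10] has size 4, forcing χ ≥ 4, and the coloring below uses 4 colors, so χ(G) = 4.
A valid 4-coloring: color 1: [8, 9]; color 2: [7]; color 3: [6, 10]; color 4: [5].

χ(G) = 4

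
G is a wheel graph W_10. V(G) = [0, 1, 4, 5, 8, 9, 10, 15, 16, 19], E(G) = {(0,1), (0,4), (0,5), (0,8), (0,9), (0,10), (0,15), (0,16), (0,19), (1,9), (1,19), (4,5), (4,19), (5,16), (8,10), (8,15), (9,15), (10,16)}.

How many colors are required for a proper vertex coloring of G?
χ(G) = 4

Clique number ω(G) = 3 (lower bound: χ ≥ ω).
Odd cycle [19, 1, 9, 15, 8, 10, 16, 5, 4] needs 3 colors (χ ≥ 3).
Vertex 0 is adjacent to every vertex of [1, 4, 5, 8, 9, 10, 15, 16, 19], which already need 3 colors among themselves, so 0 needs a new color (χ ≥ 4).
The coloring below uses 4 colors, so χ(G) = 4.
A valid 4-coloring: color 1: [0]; color 2: [5, 8, 9, 19]; color 3: [1, 4, 10, 15]; color 4: [16].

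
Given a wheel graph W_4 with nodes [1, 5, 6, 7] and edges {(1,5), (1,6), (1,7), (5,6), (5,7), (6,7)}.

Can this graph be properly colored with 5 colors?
A valid 5-coloring: color 1: [6]; color 2: [7]; color 3: [1]; color 4: [5].
(χ(G) = 4 ≤ 5.)

Yes, G is 5-colorable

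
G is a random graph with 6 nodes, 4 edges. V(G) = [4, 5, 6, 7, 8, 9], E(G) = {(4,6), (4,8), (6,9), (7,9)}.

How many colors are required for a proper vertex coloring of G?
χ(G) = 2

Clique number ω(G) = 2 (lower bound: χ ≥ ω).
The graph is bipartite (no odd cycle), so 2 colors suffice: χ(G) = 2.
A valid 2-coloring: color 1: [4, 5, 9]; color 2: [6, 7, 8].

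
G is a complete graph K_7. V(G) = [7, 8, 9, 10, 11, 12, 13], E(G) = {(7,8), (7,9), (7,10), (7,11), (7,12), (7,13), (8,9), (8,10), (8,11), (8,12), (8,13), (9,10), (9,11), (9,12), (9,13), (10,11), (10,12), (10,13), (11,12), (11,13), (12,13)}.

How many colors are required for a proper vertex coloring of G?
χ(G) = 7

Clique number ω(G) = 7 (lower bound: χ ≥ ω).
The clique on [7, 8, 9, 10, 11, 12, 13] has size 7, forcing χ ≥ 7, and the coloring below uses 7 colors, so χ(G) = 7.
A valid 7-coloring: color 1: [8]; color 2: [11]; color 3: [9]; color 4: [10]; color 5: [7]; color 6: [13]; color 7: [12].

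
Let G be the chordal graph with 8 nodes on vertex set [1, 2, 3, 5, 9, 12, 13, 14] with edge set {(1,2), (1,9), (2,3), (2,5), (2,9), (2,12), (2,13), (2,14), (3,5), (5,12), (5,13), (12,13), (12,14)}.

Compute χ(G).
χ(G) = 4

Clique number ω(G) = 4 (lower bound: χ ≥ ω).
The clique on [2, 5, 12, 13] has size 4, forcing χ ≥ 4, and the coloring below uses 4 colors, so χ(G) = 4.
A valid 4-coloring: color 1: [2]; color 2: [3, 9, 12]; color 3: [1, 5, 14]; color 4: [13].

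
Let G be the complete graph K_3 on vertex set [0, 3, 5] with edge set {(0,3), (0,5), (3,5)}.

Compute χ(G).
Clique number ω(G) = 3 (lower bound: χ ≥ ω).
The clique on [0, 3, 5] has size 3, forcing χ ≥ 3, and the coloring below uses 3 colors, so χ(G) = 3.
A valid 3-coloring: color 1: [5]; color 2: [0]; color 3: [3].

χ(G) = 3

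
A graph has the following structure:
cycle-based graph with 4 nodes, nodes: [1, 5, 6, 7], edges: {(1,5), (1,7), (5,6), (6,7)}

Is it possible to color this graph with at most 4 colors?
Yes, G is 4-colorable

A valid 4-coloring: color 1: [1, 6]; color 2: [5, 7].
(χ(G) = 2 ≤ 4.)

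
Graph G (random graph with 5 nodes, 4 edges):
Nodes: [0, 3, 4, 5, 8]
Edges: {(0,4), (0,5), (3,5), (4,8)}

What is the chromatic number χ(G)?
χ(G) = 2

Clique number ω(G) = 2 (lower bound: χ ≥ ω).
The graph is bipartite (no odd cycle), so 2 colors suffice: χ(G) = 2.
A valid 2-coloring: color 1: [4, 5]; color 2: [0, 3, 8].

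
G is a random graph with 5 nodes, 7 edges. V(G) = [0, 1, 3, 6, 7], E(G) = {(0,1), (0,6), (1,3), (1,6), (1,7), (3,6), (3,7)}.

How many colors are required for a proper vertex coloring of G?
χ(G) = 3

Clique number ω(G) = 3 (lower bound: χ ≥ ω).
The clique on [0, 1, 6] has size 3, forcing χ ≥ 3, and the coloring below uses 3 colors, so χ(G) = 3.
A valid 3-coloring: color 1: [1]; color 2: [6, 7]; color 3: [0, 3].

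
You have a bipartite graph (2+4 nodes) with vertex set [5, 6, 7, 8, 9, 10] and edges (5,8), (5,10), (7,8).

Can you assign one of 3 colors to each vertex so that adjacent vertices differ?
A valid 3-coloring: color 1: [6, 8, 9, 10]; color 2: [5, 7].
(χ(G) = 2 ≤ 3.)

Yes, G is 3-colorable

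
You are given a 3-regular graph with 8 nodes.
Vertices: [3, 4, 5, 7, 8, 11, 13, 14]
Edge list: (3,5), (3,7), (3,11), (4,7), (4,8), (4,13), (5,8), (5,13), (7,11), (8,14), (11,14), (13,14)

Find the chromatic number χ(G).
χ(G) = 3

Clique number ω(G) = 3 (lower bound: χ ≥ ω).
The clique on [3, 7, 11] has size 3, forcing χ ≥ 3, and the coloring below uses 3 colors, so χ(G) = 3.
A valid 3-coloring: color 1: [5, 7, 14]; color 2: [3, 8, 13]; color 3: [4, 11].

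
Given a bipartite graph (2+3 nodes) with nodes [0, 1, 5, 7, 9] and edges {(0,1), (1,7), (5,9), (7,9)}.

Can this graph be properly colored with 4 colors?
A valid 4-coloring: color 1: [1, 9]; color 2: [0, 5, 7].
(χ(G) = 2 ≤ 4.)

Yes, G is 4-colorable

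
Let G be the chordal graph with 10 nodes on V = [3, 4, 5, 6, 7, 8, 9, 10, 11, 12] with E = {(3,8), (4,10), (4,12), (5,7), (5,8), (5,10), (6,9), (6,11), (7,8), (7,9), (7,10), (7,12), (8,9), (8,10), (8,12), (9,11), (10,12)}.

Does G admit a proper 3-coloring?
No, G is not 3-colorable

The clique on vertices [7, 8, 10, 12] has size 4 > 3, so it alone needs 4 colors.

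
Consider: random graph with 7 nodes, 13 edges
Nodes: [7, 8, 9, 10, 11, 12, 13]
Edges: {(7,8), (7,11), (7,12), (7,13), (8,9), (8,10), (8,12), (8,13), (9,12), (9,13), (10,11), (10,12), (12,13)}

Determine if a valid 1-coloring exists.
The clique on vertices [8, 9, 12, 13] has size 4 > 1, so it alone needs 4 colors.

No, G is not 1-colorable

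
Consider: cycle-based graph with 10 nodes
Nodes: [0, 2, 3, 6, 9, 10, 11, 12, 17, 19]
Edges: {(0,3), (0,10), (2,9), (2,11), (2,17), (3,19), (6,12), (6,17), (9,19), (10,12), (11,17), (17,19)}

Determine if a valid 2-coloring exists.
No, G is not 2-colorable

The clique on vertices [2, 11, 17] has size 3 > 2, so it alone needs 3 colors.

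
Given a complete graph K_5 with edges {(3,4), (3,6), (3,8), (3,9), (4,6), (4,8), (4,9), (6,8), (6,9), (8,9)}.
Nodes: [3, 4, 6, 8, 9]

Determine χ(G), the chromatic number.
Clique number ω(G) = 5 (lower bound: χ ≥ ω).
The clique on [3, 4, 6, 8, 9] has size 5, forcing χ ≥ 5, and the coloring below uses 5 colors, so χ(G) = 5.
A valid 5-coloring: color 1: [6]; color 2: [9]; color 3: [4]; color 4: [3]; color 5: [8].

χ(G) = 5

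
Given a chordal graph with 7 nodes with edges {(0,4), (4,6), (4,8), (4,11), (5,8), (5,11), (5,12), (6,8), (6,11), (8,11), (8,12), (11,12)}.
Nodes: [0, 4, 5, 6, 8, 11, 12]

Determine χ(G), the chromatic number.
Clique number ω(G) = 4 (lower bound: χ ≥ ω).
The clique on [5, 8, 11, 12] has size 4, forcing χ ≥ 4, and the coloring below uses 4 colors, so χ(G) = 4.
A valid 4-coloring: color 1: [0, 11]; color 2: [8]; color 3: [4, 5]; color 4: [6, 12].

χ(G) = 4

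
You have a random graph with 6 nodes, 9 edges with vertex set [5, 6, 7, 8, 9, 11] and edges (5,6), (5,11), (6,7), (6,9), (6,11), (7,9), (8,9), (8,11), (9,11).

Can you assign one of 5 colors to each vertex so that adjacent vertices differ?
A valid 5-coloring: color 1: [7, 11]; color 2: [6, 8]; color 3: [5, 9].
(χ(G) = 3 ≤ 5.)

Yes, G is 5-colorable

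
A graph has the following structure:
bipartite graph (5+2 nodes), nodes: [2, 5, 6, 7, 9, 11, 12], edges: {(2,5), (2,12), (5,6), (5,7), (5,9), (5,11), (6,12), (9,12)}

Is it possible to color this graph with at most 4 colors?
A valid 4-coloring: color 1: [5, 12]; color 2: [2, 6, 7, 9, 11].
(χ(G) = 2 ≤ 4.)

Yes, G is 4-colorable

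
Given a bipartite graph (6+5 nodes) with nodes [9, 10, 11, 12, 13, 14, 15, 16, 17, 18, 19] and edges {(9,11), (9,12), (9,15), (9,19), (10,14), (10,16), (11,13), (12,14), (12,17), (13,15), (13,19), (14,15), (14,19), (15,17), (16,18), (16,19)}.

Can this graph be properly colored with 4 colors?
Yes, G is 4-colorable

A valid 4-coloring: color 1: [10, 11, 12, 15, 18, 19]; color 2: [9, 13, 14, 16, 17].
(χ(G) = 2 ≤ 4.)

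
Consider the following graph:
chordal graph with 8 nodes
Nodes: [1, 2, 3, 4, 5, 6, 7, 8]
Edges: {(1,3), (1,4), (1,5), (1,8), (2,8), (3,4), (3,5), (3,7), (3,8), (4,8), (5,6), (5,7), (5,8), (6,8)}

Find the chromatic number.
χ(G) = 4

Clique number ω(G) = 4 (lower bound: χ ≥ ω).
The clique on [1, 3, 4, 8] has size 4, forcing χ ≥ 4, and the coloring below uses 4 colors, so χ(G) = 4.
A valid 4-coloring: color 1: [7, 8]; color 2: [2, 4, 5]; color 3: [3, 6]; color 4: [1].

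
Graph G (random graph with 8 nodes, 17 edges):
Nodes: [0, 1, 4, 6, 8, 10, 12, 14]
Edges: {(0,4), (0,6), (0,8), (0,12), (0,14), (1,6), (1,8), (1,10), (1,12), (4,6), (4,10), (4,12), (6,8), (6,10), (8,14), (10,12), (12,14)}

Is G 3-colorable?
Odd cycle [6, 8, 14, 12, 4] needs 3 colors (χ ≥ 3).
Vertex 0 is adjacent to every vertex of [4, 6, 8, 12, 14], which already need 3 colors among themselves, so 0 needs a new color (χ ≥ 4).
Hence χ(G) ≥ 4 > 3, so no proper 3-coloring exists.

No, G is not 3-colorable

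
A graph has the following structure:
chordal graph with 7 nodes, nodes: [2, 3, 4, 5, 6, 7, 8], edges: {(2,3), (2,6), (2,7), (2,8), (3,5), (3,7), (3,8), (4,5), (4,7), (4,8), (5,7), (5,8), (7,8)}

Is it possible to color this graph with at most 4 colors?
Yes, G is 4-colorable

A valid 4-coloring: color 1: [6, 8]; color 2: [7]; color 3: [2, 5]; color 4: [3, 4].
(χ(G) = 4 ≤ 4.)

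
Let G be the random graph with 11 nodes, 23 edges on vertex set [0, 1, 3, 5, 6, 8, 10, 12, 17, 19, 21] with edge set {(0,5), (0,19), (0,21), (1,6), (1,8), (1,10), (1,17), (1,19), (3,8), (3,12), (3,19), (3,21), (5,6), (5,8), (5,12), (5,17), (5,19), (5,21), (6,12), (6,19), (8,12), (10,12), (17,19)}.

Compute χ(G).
χ(G) = 3

Clique number ω(G) = 3 (lower bound: χ ≥ ω).
The clique on [1, 17, 19] has size 3, forcing χ ≥ 3, and the coloring below uses 3 colors, so χ(G) = 3.
A valid 3-coloring: color 1: [1, 3, 5]; color 2: [12, 19, 21]; color 3: [0, 6, 8, 10, 17].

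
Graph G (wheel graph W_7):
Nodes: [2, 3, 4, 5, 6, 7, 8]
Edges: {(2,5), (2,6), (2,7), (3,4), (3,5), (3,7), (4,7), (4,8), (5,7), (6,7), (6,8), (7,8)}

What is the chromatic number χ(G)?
Clique number ω(G) = 3 (lower bound: χ ≥ ω).
The clique on [4, 7, 8] has size 3, forcing χ ≥ 3, and the coloring below uses 3 colors, so χ(G) = 3.
A valid 3-coloring: color 1: [7]; color 2: [4, 5, 6]; color 3: [2, 3, 8].

χ(G) = 3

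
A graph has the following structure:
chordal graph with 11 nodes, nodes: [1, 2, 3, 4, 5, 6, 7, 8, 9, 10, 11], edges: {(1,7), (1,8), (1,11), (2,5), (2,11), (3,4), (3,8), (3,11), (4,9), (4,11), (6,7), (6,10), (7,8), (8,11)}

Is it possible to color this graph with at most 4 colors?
A valid 4-coloring: color 1: [5, 7, 9, 10, 11]; color 2: [2, 4, 6, 8]; color 3: [1, 3].
(χ(G) = 3 ≤ 4.)

Yes, G is 4-colorable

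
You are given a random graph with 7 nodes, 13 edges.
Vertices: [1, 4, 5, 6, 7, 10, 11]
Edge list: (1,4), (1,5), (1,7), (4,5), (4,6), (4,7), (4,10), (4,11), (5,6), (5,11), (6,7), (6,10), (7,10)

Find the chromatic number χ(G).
χ(G) = 4

Clique number ω(G) = 4 (lower bound: χ ≥ ω).
The clique on [4, 6, 7, 10] has size 4, forcing χ ≥ 4, and the coloring below uses 4 colors, so χ(G) = 4.
A valid 4-coloring: color 1: [4]; color 2: [1, 6, 11]; color 3: [5, 7]; color 4: [10].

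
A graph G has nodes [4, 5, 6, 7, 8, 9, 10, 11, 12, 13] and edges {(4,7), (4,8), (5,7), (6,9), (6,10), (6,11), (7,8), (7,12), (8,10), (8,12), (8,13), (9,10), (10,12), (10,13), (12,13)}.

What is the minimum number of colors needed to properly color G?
Clique number ω(G) = 4 (lower bound: χ ≥ ω).
The clique on [8, 10, 12, 13] has size 4, forcing χ ≥ 4, and the coloring below uses 4 colors, so χ(G) = 4.
A valid 4-coloring: color 1: [5, 6, 8]; color 2: [7, 10, 11]; color 3: [4, 9, 12]; color 4: [13].

χ(G) = 4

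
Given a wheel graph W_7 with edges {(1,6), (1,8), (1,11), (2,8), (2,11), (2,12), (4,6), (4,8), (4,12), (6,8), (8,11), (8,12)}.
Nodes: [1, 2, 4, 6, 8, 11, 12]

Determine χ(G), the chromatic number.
Clique number ω(G) = 3 (lower bound: χ ≥ ω).
The clique on [1, 8, 11] has size 3, forcing χ ≥ 3, and the coloring below uses 3 colors, so χ(G) = 3.
A valid 3-coloring: color 1: [8]; color 2: [1, 2, 4]; color 3: [6, 11, 12].

χ(G) = 3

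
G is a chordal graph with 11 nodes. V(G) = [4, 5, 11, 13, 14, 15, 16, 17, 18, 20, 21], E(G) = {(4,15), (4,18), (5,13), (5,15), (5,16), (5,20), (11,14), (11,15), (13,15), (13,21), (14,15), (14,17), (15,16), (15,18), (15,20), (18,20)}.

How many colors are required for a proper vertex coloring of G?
χ(G) = 3

Clique number ω(G) = 3 (lower bound: χ ≥ ω).
The clique on [4, 15, 18] has size 3, forcing χ ≥ 3, and the coloring below uses 3 colors, so χ(G) = 3.
A valid 3-coloring: color 1: [15, 17, 21]; color 2: [5, 14, 18]; color 3: [4, 11, 13, 16, 20].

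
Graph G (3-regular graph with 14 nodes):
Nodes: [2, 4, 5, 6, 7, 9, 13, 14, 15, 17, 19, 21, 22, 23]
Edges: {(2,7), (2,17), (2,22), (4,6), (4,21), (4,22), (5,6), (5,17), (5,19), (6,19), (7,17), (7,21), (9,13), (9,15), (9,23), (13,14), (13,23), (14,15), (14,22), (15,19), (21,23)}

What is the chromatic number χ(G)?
χ(G) = 3

Clique number ω(G) = 3 (lower bound: χ ≥ ω).
The clique on [2, 7, 17] has size 3, forcing χ ≥ 3, and the coloring below uses 3 colors, so χ(G) = 3.
A valid 3-coloring: color 1: [6, 13, 15, 17, 21, 22]; color 2: [4, 7, 9, 14, 19]; color 3: [2, 5, 23].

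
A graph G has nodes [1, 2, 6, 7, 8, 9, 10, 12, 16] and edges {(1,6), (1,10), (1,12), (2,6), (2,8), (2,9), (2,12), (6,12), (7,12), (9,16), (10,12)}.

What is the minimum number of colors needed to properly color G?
Clique number ω(G) = 3 (lower bound: χ ≥ ω).
The clique on [1, 10, 12] has size 3, forcing χ ≥ 3, and the coloring below uses 3 colors, so χ(G) = 3.
A valid 3-coloring: color 1: [8, 9, 12]; color 2: [1, 2, 7, 16]; color 3: [6, 10].

χ(G) = 3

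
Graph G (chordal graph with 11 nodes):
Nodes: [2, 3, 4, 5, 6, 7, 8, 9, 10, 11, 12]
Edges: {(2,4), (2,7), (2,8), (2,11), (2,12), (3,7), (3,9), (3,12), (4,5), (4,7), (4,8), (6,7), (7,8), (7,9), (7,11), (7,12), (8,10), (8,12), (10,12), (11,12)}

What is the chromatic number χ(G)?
χ(G) = 4

Clique number ω(G) = 4 (lower bound: χ ≥ ω).
The clique on [2, 4, 7, 8] has size 4, forcing χ ≥ 4, and the coloring below uses 4 colors, so χ(G) = 4.
A valid 4-coloring: color 1: [5, 7, 10]; color 2: [4, 6, 9, 12]; color 3: [2, 3]; color 4: [8, 11].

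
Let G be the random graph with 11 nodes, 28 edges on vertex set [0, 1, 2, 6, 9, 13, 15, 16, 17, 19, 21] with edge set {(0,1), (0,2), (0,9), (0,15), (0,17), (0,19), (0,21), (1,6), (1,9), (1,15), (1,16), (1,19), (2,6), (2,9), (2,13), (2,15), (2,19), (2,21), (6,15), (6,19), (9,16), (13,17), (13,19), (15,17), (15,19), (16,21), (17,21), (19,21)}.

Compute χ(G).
Clique number ω(G) = 4 (lower bound: χ ≥ ω).
The clique on [0, 1, 15, 19] has size 4, forcing χ ≥ 4, and the coloring below uses 4 colors, so χ(G) = 4.
A valid 4-coloring: color 1: [16, 17, 19]; color 2: [1, 2]; color 3: [0, 6, 13]; color 4: [9, 15, 21].

χ(G) = 4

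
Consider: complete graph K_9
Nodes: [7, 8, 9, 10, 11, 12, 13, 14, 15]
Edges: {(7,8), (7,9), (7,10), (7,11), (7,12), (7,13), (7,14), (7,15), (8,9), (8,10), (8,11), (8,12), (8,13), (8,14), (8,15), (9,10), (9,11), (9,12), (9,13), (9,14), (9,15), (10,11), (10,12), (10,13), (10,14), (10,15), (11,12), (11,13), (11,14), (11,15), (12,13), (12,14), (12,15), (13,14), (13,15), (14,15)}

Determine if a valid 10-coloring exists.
A valid 10-coloring: color 1: [7]; color 2: [14]; color 3: [8]; color 4: [15]; color 5: [9]; color 6: [10]; color 7: [13]; color 8: [12]; color 9: [11].
(χ(G) = 9 ≤ 10.)

Yes, G is 10-colorable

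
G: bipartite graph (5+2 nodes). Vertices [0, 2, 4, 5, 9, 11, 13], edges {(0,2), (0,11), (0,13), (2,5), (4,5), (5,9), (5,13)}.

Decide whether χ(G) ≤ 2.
Yes, G is 2-colorable

A valid 2-coloring: color 1: [0, 5]; color 2: [2, 4, 9, 11, 13].
(χ(G) = 2 ≤ 2.)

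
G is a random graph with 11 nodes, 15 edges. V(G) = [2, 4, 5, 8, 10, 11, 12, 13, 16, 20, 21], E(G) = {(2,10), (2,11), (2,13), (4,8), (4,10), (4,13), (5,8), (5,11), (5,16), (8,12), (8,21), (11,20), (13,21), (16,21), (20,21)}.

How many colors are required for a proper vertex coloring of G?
Clique number ω(G) = 2 (lower bound: χ ≥ ω).
Odd cycle [11, 5, 8, 21, 20] needs 3 colors (χ ≥ 3).
The coloring below uses 3 colors, so χ(G) = 3.
A valid 3-coloring: color 1: [2, 4, 5, 12, 21]; color 2: [8, 10, 11, 13, 16]; color 3: [20].

χ(G) = 3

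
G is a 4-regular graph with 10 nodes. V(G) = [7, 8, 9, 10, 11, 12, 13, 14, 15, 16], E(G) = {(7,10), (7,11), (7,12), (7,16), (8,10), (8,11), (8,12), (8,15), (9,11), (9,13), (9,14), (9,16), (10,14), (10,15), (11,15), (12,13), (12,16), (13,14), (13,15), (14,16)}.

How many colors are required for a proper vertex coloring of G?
χ(G) = 3

Clique number ω(G) = 3 (lower bound: χ ≥ ω).
The clique on [7, 12, 16] has size 3, forcing χ ≥ 3, and the coloring below uses 3 colors, so χ(G) = 3.
A valid 3-coloring: color 1: [10, 11, 13, 16]; color 2: [12, 14, 15]; color 3: [7, 8, 9].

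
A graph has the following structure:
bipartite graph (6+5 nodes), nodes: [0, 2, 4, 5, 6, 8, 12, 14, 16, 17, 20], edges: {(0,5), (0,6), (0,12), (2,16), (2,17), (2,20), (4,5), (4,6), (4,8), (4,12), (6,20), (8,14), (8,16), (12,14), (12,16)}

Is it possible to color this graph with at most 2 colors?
Yes, G is 2-colorable

A valid 2-coloring: color 1: [0, 4, 14, 16, 17, 20]; color 2: [2, 5, 6, 8, 12].
(χ(G) = 2 ≤ 2.)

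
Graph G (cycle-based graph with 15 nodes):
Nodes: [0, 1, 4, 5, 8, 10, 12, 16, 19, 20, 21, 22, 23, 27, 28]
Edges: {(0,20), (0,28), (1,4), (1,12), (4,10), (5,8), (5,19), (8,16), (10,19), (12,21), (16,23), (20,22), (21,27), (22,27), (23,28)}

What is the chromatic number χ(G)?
Clique number ω(G) = 2 (lower bound: χ ≥ ω).
Odd cycle [4, 10, 19, 5, 8, 16, 23, 28, 0, 20, 22, 27, 21, 12, 1] needs 3 colors (χ ≥ 3).
The coloring below uses 3 colors, so χ(G) = 3.
A valid 3-coloring: color 1: [0, 4, 8, 12, 19, 22, 23]; color 2: [1, 5, 10, 16, 20, 27, 28]; color 3: [21].

χ(G) = 3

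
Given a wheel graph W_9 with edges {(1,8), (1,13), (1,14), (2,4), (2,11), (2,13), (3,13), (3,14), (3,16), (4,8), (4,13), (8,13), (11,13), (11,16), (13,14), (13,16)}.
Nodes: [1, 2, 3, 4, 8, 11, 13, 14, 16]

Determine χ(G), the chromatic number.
Clique number ω(G) = 3 (lower bound: χ ≥ ω).
The clique on [1, 8, 13] has size 3, forcing χ ≥ 3, and the coloring below uses 3 colors, so χ(G) = 3.
A valid 3-coloring: color 1: [13]; color 2: [2, 8, 14, 16]; color 3: [1, 3, 4, 11].

χ(G) = 3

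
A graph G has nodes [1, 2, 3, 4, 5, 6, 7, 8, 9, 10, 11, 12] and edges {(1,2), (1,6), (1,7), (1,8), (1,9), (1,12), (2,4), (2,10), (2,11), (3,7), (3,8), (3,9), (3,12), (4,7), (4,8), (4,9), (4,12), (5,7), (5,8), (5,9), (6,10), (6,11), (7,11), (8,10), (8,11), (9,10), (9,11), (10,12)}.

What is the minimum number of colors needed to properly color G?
χ(G) = 2

Clique number ω(G) = 2 (lower bound: χ ≥ ω).
The graph is bipartite (no odd cycle), so 2 colors suffice: χ(G) = 2.
A valid 2-coloring: color 1: [2, 6, 7, 8, 9, 12]; color 2: [1, 3, 4, 5, 10, 11].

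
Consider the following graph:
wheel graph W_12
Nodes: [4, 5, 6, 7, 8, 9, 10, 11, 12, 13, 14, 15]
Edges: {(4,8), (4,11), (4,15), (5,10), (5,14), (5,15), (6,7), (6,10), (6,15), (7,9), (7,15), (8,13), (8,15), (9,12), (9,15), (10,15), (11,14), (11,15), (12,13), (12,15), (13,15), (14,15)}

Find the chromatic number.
χ(G) = 4

Clique number ω(G) = 3 (lower bound: χ ≥ ω).
Odd cycle [7, 9, 12, 13, 8, 4, 11, 14, 5, 10, 6] needs 3 colors (χ ≥ 3).
Vertex 15 is adjacent to every vertex of [4, 5, 6, 7, 8, 9, 10, 11, 12, 13, 14], which already need 3 colors among themselves, so 15 needs a new color (χ ≥ 4).
The coloring below uses 4 colors, so χ(G) = 4.
A valid 4-coloring: color 1: [15]; color 2: [7, 8, 10, 11, 12]; color 3: [4, 6, 9, 13, 14]; color 4: [5].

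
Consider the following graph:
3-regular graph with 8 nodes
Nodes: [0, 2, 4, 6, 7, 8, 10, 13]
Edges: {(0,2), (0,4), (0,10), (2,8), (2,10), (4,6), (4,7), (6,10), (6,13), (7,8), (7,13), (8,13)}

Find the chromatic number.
Clique number ω(G) = 3 (lower bound: χ ≥ ω).
The clique on [0, 2, 10] has size 3, forcing χ ≥ 3, and the coloring below uses 3 colors, so χ(G) = 3.
A valid 3-coloring: color 1: [2, 6, 7]; color 2: [0, 8]; color 3: [4, 10, 13].

χ(G) = 3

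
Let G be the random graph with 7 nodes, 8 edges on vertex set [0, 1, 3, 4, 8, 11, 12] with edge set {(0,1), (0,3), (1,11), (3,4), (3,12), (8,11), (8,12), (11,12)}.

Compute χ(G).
Clique number ω(G) = 3 (lower bound: χ ≥ ω).
The clique on [8, 11, 12] has size 3, forcing χ ≥ 3, and the coloring below uses 3 colors, so χ(G) = 3.
A valid 3-coloring: color 1: [3, 11]; color 2: [0, 4, 12]; color 3: [1, 8].

χ(G) = 3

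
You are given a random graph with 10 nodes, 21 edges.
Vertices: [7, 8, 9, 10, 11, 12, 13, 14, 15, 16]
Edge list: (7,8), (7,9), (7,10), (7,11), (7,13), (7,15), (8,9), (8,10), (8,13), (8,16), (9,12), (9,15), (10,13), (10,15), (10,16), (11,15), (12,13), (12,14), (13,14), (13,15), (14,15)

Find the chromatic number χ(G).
χ(G) = 4

Clique number ω(G) = 4 (lower bound: χ ≥ ω).
The clique on [7, 8, 10, 13] has size 4, forcing χ ≥ 4, and the coloring below uses 4 colors, so χ(G) = 4.
A valid 4-coloring: color 1: [7, 14, 16]; color 2: [8, 12, 15]; color 3: [9, 11, 13]; color 4: [10].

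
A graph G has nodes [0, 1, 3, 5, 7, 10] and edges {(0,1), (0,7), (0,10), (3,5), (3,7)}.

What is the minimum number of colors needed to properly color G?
χ(G) = 2

Clique number ω(G) = 2 (lower bound: χ ≥ ω).
The graph is bipartite (no odd cycle), so 2 colors suffice: χ(G) = 2.
A valid 2-coloring: color 1: [0, 3]; color 2: [1, 5, 7, 10].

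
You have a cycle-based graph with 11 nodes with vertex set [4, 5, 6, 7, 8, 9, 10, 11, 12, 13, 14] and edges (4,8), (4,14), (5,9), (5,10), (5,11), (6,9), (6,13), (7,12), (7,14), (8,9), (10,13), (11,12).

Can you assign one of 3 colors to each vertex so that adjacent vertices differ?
A valid 3-coloring: color 1: [5, 6, 8, 12, 14]; color 2: [4, 7, 9, 10, 11]; color 3: [13].
(χ(G) = 3 ≤ 3.)

Yes, G is 3-colorable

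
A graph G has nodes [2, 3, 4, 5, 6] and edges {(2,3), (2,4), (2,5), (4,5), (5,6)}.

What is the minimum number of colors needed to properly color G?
Clique number ω(G) = 3 (lower bound: χ ≥ ω).
The clique on [2, 4, 5] has size 3, forcing χ ≥ 3, and the coloring below uses 3 colors, so χ(G) = 3.
A valid 3-coloring: color 1: [3, 5]; color 2: [2, 6]; color 3: [4].

χ(G) = 3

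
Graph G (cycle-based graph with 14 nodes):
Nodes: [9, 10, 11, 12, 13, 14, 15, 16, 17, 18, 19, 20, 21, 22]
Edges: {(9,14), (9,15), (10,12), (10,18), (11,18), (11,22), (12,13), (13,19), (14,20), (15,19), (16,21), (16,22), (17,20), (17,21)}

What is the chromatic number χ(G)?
Clique number ω(G) = 2 (lower bound: χ ≥ ω).
The graph is bipartite (no odd cycle), so 2 colors suffice: χ(G) = 2.
A valid 2-coloring: color 1: [9, 12, 18, 19, 20, 21, 22]; color 2: [10, 11, 13, 14, 15, 16, 17].

χ(G) = 2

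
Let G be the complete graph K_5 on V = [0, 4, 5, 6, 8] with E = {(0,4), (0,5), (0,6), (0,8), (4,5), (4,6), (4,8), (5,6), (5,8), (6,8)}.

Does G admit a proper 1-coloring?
The clique on vertices [0, 4, 5, 6, 8] has size 5 > 1, so it alone needs 5 colors.

No, G is not 1-colorable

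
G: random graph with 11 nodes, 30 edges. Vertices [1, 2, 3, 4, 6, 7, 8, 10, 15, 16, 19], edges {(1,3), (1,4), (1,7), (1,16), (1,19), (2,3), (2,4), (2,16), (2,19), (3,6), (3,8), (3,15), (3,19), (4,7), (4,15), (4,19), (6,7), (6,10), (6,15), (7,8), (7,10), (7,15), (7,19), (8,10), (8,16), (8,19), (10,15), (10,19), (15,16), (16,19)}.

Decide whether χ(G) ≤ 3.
No, G is not 3-colorable

The clique on vertices [7, 8, 10, 19] has size 4 > 3, so it alone needs 4 colors.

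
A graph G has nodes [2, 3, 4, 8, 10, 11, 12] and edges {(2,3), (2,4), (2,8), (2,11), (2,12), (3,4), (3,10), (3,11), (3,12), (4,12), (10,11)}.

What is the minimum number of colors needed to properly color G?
χ(G) = 4

Clique number ω(G) = 4 (lower bound: χ ≥ ω).
The clique on [2, 3, 4, 12] has size 4, forcing χ ≥ 4, and the coloring below uses 4 colors, so χ(G) = 4.
A valid 4-coloring: color 1: [3, 8]; color 2: [2, 10]; color 3: [4, 11]; color 4: [12].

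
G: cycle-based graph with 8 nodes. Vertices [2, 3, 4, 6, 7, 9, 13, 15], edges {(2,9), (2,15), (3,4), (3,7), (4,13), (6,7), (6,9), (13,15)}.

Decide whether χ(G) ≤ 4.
A valid 4-coloring: color 1: [4, 7, 9, 15]; color 2: [2, 3, 6, 13].
(χ(G) = 2 ≤ 4.)

Yes, G is 4-colorable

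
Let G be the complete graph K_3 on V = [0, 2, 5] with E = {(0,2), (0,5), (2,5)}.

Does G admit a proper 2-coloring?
The clique on vertices [0, 2, 5] has size 3 > 2, so it alone needs 3 colors.

No, G is not 2-colorable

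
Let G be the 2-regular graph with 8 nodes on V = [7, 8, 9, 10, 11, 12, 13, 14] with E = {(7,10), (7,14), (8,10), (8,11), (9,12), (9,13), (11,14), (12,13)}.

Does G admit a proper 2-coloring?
The clique on vertices [9, 12, 13] has size 3 > 2, so it alone needs 3 colors.

No, G is not 2-colorable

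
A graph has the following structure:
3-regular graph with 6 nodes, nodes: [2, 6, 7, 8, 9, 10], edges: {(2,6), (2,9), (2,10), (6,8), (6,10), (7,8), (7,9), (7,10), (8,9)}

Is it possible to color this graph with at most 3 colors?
A valid 3-coloring: color 1: [8, 10]; color 2: [2, 7]; color 3: [6, 9].
(χ(G) = 3 ≤ 3.)

Yes, G is 3-colorable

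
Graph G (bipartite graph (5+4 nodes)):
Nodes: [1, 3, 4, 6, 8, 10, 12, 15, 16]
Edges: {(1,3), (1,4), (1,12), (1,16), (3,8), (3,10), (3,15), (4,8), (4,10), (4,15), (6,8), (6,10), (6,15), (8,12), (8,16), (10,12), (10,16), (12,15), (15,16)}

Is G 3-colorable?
Yes, G is 3-colorable

A valid 3-coloring: color 1: [1, 8, 10, 15]; color 2: [3, 4, 6, 12, 16].
(χ(G) = 2 ≤ 3.)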